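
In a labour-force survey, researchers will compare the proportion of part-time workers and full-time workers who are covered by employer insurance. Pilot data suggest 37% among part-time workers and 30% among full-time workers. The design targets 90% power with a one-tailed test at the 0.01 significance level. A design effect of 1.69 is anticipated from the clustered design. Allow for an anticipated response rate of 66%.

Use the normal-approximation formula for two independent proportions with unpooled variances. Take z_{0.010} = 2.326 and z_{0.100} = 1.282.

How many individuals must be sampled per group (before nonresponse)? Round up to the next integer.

n = 3015 per group

n = (z_α + z_β)² · [p₁(1−p₁) + p₂(1−p₂)] / (p₁ − p₂)²
  = (2.326 + 1.282)² · (0.37·0.63 + 0.30·0.70) / (0.07)²
  = (3.608)² · (0.2331 + 0.2100) / 0.0049
  = 13.0177 · 0.4431 / 0.0049
  = 1177.17
Design effect: 1.69 × 1177.17 = 1989.42.
Adjust for 66% response: 1989.42 / 0.66 = 3014.27.
Round up → n = 3015 per group.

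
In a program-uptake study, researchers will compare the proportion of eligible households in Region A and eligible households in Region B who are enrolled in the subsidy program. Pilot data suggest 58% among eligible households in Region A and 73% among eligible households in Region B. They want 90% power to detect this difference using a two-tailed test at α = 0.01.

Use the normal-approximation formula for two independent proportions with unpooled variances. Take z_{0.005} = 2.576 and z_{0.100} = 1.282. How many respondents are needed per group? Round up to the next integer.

n = 292 per group

n = (z_{α/2} + z_β)² · [p₁(1−p₁) + p₂(1−p₂)] / (p₁ − p₂)²
  = (2.576 + 1.282)² · (0.58·0.42 + 0.73·0.27) / (-0.15)²
  = (3.858)² · (0.2436 + 0.1971) / 0.0225
  = 14.8842 · 0.4407 / 0.0225
  = 291.53
Round up → n = 292 per group.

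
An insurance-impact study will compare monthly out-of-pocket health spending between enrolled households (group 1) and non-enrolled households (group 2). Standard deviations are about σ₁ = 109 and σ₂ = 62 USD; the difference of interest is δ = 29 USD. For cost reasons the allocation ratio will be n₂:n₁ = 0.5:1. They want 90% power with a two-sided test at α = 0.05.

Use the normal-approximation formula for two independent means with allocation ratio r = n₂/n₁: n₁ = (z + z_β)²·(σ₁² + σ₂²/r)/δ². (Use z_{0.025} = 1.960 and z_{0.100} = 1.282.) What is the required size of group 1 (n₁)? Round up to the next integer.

n₁ = 245

n₁ = (z_{α/2} + z_β)² · (σ₁² + σ₂²/r) / δ²
   = (1.960 + 1.282)² · (109² + 62²/0.5) / 29²
   = 10.5106 · (11881 + 7688) / 841
   = 10.5106 · 19569 / 841
   = 244.57
Round up → n₁ = 245; n₂ = r·n₁ = 0.5 × 245 = 123.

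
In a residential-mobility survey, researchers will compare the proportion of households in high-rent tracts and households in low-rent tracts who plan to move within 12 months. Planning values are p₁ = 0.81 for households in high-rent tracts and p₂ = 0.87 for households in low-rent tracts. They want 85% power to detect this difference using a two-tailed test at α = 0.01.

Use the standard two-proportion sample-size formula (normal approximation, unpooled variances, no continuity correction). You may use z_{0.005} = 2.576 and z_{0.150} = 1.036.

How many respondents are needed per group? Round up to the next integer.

n = 968 per group

n = (z_{α/2} + z_β)² · [p₁(1−p₁) + p₂(1−p₂)] / (p₁ − p₂)²
  = (2.576 + 1.036)² · (0.81·0.19 + 0.87·0.13) / (-0.06)²
  = (3.612)² · (0.1539 + 0.1131) / 0.0036
  = 13.0465 · 0.2670 / 0.0036
  = 967.62
Round up → n = 968 per group.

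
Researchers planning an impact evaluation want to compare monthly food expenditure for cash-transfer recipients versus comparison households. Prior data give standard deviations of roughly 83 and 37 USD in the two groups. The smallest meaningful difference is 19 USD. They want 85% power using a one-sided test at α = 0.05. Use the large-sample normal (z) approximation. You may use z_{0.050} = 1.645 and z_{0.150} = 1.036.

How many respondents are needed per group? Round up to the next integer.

n = (z_α + z_β)² · (σ₁² + σ₂²) / δ²
  = (1.645 + 1.036)² · (83² + 37² = 8258) / 19²
  = 7.1878 · 8258 / 361
  = 164.42
Round up → n = 165 per group.

n = 165 per group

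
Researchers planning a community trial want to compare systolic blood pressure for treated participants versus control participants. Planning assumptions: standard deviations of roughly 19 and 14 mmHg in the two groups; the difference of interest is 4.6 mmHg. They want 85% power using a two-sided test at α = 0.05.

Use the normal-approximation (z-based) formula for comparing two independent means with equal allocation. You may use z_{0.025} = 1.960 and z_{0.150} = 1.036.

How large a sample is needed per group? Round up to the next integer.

n = 237 per group

n = (z_{α/2} + z_β)² · (σ₁² + σ₂²) / δ²
  = (1.960 + 1.036)² · (19² + 14² = 557) / 4.6²
  = 8.9760 · 557 / 21.16
  = 236.28
Round up → n = 237 per group.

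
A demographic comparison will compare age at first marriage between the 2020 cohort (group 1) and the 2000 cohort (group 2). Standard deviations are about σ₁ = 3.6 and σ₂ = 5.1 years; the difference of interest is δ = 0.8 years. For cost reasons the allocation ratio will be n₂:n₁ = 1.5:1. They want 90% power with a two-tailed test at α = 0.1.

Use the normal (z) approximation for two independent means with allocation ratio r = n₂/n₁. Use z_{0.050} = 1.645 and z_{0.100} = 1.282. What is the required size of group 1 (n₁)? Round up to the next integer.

n₁ = (z_{α/2} + z_β)² · (σ₁² + σ₂²/r) / δ²
   = (1.645 + 1.282)² · (3.6² + 5.1²/1.5) / 0.8²
   = 8.5673 · (12.96 + 17.34) / 0.64
   = 8.5673 · 30.3 / 0.64
   = 405.61
Round up → n₁ = 406; n₂ = r·n₁ = 1.5 × 406 = 609.

n₁ = 406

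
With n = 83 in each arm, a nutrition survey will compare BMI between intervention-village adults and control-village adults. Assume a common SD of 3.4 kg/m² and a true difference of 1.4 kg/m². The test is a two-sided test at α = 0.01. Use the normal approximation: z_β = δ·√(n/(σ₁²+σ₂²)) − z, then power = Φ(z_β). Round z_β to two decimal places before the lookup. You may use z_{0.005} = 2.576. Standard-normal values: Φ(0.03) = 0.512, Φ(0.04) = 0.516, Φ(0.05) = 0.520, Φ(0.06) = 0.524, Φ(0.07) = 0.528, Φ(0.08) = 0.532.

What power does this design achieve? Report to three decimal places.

z_β = δ·√(n/(σ₁²+σ₂²)) − z_{α/2}
    = 1.4 · √(83/23.12) − 2.576
    = 1.4 · 1.89472 − 2.576
    = 2.6526 − 2.576 = 0.0766 → 0.08
Power = Φ(0.08) = 0.532.

Power ≈ 0.532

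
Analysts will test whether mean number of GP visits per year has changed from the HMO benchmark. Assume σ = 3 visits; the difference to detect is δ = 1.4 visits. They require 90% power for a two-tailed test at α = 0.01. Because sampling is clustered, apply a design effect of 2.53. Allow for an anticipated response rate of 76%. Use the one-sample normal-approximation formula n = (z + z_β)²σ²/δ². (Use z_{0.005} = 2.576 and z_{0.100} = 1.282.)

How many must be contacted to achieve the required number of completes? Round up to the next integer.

n = 228

n = (z_{α/2} + z_β)² · σ² / δ²
  = (2.576 + 1.282)² · 3² / 1.4²
  = 14.8842 · 9 / 1.96
  = 68.35
Design effect: 2.53 × 68.35 = 172.91.
Adjust for 76% response: 172.91 / 0.76 = 227.52.
Round up → n = 228.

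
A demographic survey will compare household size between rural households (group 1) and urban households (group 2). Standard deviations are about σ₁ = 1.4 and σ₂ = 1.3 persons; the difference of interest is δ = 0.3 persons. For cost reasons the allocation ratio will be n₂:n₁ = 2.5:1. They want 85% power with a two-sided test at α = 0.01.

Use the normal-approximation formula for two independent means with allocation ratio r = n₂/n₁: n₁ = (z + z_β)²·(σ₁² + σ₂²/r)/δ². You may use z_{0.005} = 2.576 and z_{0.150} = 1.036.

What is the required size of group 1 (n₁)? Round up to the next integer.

n₁ = 383

n₁ = (z_{α/2} + z_β)² · (σ₁² + σ₂²/r) / δ²
   = (2.576 + 1.036)² · (1.4² + 1.3²/2.5) / 0.3²
   = 13.0465 · (1.96 + 0.676) / 0.09
   = 13.0465 · 2.636 / 0.09
   = 382.12
Round up → n₁ = 383; n₂ = r·n₁ = 2.5 × 383 = 958.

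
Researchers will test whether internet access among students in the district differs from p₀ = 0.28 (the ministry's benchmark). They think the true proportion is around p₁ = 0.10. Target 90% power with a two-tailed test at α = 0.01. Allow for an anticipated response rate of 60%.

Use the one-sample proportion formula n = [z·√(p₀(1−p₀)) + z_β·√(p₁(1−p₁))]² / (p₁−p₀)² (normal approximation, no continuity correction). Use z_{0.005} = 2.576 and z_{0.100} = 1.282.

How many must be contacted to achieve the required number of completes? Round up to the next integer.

n = 123

n = [z_{α/2}·√(p₀q₀) + z_β·√(p₁q₁)]² / (p₁ − p₀)²
  = [2.576·√(0.28·0.72) + 1.282·√(0.10·0.90)]² / (-0.18)²
  = [2.576·0.4490 + 1.282·0.3000]² / 0.0324
  = [1.5412]² / 0.0324
  = 73.31
Adjust for 60% response: 73.31 / 0.60 = 122.19.
Round up → n = 123.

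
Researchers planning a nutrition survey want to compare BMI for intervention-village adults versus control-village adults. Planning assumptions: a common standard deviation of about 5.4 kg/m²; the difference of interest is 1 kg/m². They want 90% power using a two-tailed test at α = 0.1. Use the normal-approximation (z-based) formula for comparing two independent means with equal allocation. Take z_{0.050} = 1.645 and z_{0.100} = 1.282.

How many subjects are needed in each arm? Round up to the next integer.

n = 500 per group

n = (z_{α/2} + z_β)² · (σ₁² + σ₂²) / δ²
  = (1.645 + 1.282)² · (2·5.4² = 58.32) / 1²
  = 8.5673 · 58.32 / 1
  = 499.65
Round up → n = 500 per group.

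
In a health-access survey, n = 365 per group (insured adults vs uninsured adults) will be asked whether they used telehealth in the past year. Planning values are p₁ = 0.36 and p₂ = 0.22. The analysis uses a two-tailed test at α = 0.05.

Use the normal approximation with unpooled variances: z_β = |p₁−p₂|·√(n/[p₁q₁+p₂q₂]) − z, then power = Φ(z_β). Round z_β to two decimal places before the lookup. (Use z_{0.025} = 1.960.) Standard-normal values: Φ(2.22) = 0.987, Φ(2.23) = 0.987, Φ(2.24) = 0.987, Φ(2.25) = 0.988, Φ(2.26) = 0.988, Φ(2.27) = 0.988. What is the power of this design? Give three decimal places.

Power ≈ 0.988

z_β = |p₁−p₂|·√(n/[p₁q₁+p₂q₂]) − z_{α/2}
    = 0.14 · √(365/0.4020) − 1.960
    = 0.14 · 30.1324 − 1.960
    = 4.2185 − 1.960 = 2.2585 → 2.26
Power = Φ(2.26) = 0.988.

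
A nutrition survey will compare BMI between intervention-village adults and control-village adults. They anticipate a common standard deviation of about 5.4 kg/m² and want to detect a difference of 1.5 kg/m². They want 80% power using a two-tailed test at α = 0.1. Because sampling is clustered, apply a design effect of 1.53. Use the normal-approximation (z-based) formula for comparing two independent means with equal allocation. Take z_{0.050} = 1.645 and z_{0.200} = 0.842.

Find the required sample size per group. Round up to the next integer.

n = (z_{α/2} + z_β)² · (σ₁² + σ₂²) / δ²
  = (1.645 + 0.842)² · (2·5.4² = 58.32) / 1.5²
  = 6.1852 · 58.32 / 2.25
  = 160.32
Design effect: 1.53 × 160.32 = 245.29.
Round up → n = 246 per group.

n = 246 per group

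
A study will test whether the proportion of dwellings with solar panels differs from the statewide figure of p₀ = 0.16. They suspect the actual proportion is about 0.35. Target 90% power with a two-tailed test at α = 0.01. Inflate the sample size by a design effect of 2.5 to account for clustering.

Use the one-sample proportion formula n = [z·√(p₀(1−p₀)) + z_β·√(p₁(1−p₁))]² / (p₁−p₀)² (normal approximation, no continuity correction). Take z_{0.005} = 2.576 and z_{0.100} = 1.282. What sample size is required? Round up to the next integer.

n = [z_{α/2}·√(p₀q₀) + z_β·√(p₁q₁)]² / (p₁ − p₀)²
  = [2.576·√(0.16·0.84) + 1.282·√(0.35·0.65)]² / (0.19)²
  = [2.576·0.3666 + 1.282·0.4770]² / 0.0361
  = [1.5559]² / 0.0361
  = 67.05
Design effect: 2.5 × 67.05 = 167.64.
Round up → n = 168.

n = 168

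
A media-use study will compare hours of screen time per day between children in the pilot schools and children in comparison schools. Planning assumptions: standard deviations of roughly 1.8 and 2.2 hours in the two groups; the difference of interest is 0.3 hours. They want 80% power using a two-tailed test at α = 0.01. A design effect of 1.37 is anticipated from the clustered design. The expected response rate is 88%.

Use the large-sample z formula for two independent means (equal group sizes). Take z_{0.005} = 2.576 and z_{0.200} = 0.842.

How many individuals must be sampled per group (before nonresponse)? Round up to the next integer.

n = (z_{α/2} + z_β)² · (σ₁² + σ₂²) / δ²
  = (2.576 + 0.842)² · (1.8² + 2.2² = 8.08) / 0.3²
  = 11.6827 · 8.08 / 0.09
  = 1048.85
Design effect: 1.37 × 1048.85 = 1436.92.
Adjust for 88% response: 1436.92 / 0.88 = 1632.87.
Round up → n = 1633 per group.

n = 1633 per group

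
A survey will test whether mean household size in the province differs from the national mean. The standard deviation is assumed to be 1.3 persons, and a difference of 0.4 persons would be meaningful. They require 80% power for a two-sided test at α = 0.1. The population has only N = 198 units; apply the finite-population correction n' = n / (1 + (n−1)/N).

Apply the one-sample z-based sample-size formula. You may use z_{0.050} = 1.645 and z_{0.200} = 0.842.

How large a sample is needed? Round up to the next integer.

n = 50

n = (z_{α/2} + z_β)² · σ² / δ²
  = (1.645 + 0.842)² · 1.3² / 0.4²
  = 6.1852 · 1.69 / 0.16
  = 65.33
Finite-population correction (N = 198): 65.33 / (1 + (65.33 − 1)/198) = 49.31.
Round up → n = 50.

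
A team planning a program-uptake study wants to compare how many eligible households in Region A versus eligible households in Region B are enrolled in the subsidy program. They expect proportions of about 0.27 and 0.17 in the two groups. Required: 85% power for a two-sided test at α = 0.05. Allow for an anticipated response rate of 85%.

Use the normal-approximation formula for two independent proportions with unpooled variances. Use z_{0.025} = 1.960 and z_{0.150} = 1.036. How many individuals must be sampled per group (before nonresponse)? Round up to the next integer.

n = (z_{α/2} + z_β)² · [p₁(1−p₁) + p₂(1−p₂)] / (p₁ − p₂)²
  = (1.960 + 1.036)² · (0.27·0.73 + 0.17·0.83) / (0.10)²
  = (2.996)² · (0.1971 + 0.1411) / 0.0100
  = 8.9760 · 0.3382 / 0.0100
  = 303.57
Adjust for 85% response: 303.57 / 0.85 = 357.14.
Round up → n = 358 per group.

n = 358 per group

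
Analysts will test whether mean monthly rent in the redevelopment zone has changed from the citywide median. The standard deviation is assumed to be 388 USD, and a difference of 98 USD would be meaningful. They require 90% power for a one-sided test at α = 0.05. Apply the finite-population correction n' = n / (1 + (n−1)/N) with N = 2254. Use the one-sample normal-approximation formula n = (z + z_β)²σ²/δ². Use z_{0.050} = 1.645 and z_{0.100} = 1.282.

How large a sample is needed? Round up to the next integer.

n = 127

n = (z_α + z_β)² · σ² / δ²
  = (1.645 + 1.282)² · 388² / 98²
  = 8.5673 · 150544 / 9604
  = 134.29
Finite-population correction (N = 2254): 134.29 / (1 + (134.29 − 1)/2254) = 126.80.
Round up → n = 127.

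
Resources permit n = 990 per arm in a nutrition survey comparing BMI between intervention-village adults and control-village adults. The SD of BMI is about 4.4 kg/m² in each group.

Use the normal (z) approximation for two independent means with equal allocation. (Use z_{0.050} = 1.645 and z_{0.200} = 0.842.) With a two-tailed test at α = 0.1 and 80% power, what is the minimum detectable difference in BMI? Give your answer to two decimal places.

Minimum detectable difference ≈ 0.49 kg/m²

δ = (z_{α/2} + z_β) · √((σ₁²+σ₂²)/n)
  = (1.645 + 0.842) · √(38.72/990)
  = 2.487 · √0.03911
  = 2.487 · 0.1978
  = 0.4918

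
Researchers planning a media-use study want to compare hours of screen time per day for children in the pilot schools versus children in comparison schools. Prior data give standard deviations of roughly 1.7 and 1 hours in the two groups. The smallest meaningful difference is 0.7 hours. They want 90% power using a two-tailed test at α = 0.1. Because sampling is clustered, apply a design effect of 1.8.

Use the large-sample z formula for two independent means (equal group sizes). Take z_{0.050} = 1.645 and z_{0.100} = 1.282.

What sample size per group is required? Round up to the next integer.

n = 123 per group

n = (z_{α/2} + z_β)² · (σ₁² + σ₂²) / δ²
  = (1.645 + 1.282)² · (1.7² + 1² = 3.89) / 0.7²
  = 8.5673 · 3.89 / 0.49
  = 68.01
Design effect: 1.8 × 68.01 = 122.43.
Round up → n = 123 per group.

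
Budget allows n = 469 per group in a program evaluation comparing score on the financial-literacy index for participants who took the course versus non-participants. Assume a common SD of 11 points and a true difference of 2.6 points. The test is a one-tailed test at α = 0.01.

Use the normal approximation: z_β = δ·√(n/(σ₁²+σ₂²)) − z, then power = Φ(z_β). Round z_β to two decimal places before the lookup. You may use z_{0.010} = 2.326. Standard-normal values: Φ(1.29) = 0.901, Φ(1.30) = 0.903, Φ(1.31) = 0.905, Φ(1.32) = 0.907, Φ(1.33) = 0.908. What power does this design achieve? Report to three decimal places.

z_β = δ·√(n/(σ₁²+σ₂²)) − z_α
    = 2.6 · √(469/242) − 2.326
    = 2.6 · 1.39213 − 2.326
    = 3.6195 − 2.326 = 1.2935 → 1.29
Power = Φ(1.29) = 0.901.

Power ≈ 0.901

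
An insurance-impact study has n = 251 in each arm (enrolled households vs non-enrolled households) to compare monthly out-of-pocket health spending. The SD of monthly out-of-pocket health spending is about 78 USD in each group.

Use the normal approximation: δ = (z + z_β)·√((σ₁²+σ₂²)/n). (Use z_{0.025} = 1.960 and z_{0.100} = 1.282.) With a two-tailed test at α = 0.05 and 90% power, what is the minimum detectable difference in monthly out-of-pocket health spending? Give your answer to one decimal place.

Minimum detectable difference ≈ 22.6 USD

δ = (z_{α/2} + z_β) · √((σ₁²+σ₂²)/n)
  = (1.960 + 1.282) · √(12168/251)
  = 3.242 · √48.4781
  = 3.242 · 6.9626
  = 22.5728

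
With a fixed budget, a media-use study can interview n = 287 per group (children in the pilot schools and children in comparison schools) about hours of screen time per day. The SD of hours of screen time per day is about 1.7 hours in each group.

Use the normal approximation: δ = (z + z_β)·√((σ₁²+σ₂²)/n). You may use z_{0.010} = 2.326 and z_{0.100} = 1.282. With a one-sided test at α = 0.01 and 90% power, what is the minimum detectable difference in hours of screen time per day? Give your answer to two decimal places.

Minimum detectable difference ≈ 0.51 hours

δ = (z_α + z_β) · √((σ₁²+σ₂²)/n)
  = (2.326 + 1.282) · √(5.78/287)
  = 3.608 · √0.02014
  = 3.608 · 0.1419
  = 0.5120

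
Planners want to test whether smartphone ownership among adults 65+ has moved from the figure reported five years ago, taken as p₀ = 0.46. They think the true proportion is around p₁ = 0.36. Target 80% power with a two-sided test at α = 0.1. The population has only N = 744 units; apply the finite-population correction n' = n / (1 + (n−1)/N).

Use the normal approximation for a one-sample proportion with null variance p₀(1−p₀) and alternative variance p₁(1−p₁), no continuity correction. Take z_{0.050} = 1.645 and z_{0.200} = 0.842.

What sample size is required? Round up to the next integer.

n = [z_{α/2}·√(p₀q₀) + z_β·√(p₁q₁)]² / (p₁ − p₀)²
  = [1.645·√(0.46·0.54) + 0.842·√(0.36·0.64)]² / (-0.10)²
  = [1.645·0.4984 + 0.842·0.4800]² / 0.0100
  = [1.2240]² / 0.0100
  = 149.82
Finite-population correction (N = 744): 149.82 / (1 + (149.82 − 1)/744) = 124.85.
Round up → n = 125.

n = 125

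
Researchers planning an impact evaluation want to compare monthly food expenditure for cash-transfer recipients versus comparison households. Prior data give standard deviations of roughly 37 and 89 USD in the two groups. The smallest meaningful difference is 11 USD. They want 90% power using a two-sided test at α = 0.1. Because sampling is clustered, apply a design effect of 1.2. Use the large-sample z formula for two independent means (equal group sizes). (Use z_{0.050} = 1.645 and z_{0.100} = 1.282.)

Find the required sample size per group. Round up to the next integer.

n = 790 per group

n = (z_{α/2} + z_β)² · (σ₁² + σ₂²) / δ²
  = (1.645 + 1.282)² · (37² + 89² = 9290) / 11²
  = 8.5673 · 9290 / 121
  = 657.77
Design effect: 1.2 × 657.77 = 789.33.
Round up → n = 790 per group.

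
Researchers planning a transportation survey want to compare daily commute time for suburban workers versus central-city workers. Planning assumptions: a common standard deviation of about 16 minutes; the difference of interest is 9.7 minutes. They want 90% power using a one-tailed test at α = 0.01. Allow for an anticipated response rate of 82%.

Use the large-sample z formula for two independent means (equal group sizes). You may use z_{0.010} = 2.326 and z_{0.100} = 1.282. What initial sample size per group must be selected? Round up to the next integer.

n = 87 per group

n = (z_α + z_β)² · (σ₁² + σ₂²) / δ²
  = (2.326 + 1.282)² · (2·16² = 512) / 9.7²
  = 13.0177 · 512 / 94.09
  = 70.84
Adjust for 82% response: 70.84 / 0.82 = 86.39.
Round up → n = 87 per group.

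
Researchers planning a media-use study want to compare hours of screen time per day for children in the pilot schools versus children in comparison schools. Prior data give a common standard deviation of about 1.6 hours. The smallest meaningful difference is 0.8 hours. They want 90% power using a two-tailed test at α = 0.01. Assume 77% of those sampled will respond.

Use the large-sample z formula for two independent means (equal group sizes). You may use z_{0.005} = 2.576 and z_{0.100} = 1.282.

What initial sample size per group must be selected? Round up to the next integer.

n = (z_{α/2} + z_β)² · (σ₁² + σ₂²) / δ²
  = (2.576 + 1.282)² · (2·1.6² = 5.12) / 0.8²
  = 14.8842 · 5.12 / 0.64
  = 119.07
Adjust for 77% response: 119.07 / 0.77 = 154.64.
Round up → n = 155 per group.

n = 155 per group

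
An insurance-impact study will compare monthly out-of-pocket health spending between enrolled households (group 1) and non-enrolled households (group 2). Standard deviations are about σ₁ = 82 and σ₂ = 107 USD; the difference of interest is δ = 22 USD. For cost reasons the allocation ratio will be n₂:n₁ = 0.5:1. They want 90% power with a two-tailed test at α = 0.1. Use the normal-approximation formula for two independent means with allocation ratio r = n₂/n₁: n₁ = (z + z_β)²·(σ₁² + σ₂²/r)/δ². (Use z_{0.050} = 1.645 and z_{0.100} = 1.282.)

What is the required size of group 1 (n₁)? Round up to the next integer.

n₁ = 525

n₁ = (z_{α/2} + z_β)² · (σ₁² + σ₂²/r) / δ²
   = (1.645 + 1.282)² · (82² + 107²/0.5) / 22²
   = 8.5673 · (6724 + 22898) / 484
   = 8.5673 · 29622 / 484
   = 524.34
Round up → n₁ = 525; n₂ = r·n₁ = 0.5 × 525 = 263.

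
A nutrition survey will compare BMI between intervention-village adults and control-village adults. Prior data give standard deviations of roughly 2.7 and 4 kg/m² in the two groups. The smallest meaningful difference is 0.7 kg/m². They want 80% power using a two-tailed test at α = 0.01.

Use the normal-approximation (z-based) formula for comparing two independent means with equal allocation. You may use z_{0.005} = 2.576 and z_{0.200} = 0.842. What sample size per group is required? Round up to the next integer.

n = (z_{α/2} + z_β)² · (σ₁² + σ₂²) / δ²
  = (2.576 + 0.842)² · (2.7² + 4² = 23.29) / 0.7²
  = 11.6827 · 23.29 / 0.49
  = 555.29
Round up → n = 556 per group.

n = 556 per group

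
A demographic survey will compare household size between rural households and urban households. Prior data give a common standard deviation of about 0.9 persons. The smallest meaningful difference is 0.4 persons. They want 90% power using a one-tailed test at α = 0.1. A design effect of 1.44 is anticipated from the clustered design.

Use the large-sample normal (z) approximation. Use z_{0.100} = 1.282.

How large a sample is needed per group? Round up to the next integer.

n = (z_α + z_β)² · (σ₁² + σ₂²) / δ²
  = (1.282 + 1.282)² · (2·0.9² = 1.62) / 0.4²
  = 6.5741 · 1.62 / 0.16
  = 66.56
Design effect: 1.44 × 66.56 = 95.85.
Round up → n = 96 per group.

n = 96 per group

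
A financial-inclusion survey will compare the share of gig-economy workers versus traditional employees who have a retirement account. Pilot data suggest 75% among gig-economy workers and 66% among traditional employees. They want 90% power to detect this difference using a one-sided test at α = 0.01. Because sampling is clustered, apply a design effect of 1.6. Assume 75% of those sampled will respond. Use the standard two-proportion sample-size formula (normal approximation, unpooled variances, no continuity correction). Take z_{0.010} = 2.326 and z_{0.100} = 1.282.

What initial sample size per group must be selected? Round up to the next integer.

n = 1413 per group

n = (z_α + z_β)² · [p₁(1−p₁) + p₂(1−p₂)] / (p₁ − p₂)²
  = (2.326 + 1.282)² · (0.75·0.25 + 0.66·0.34) / (0.09)²
  = (3.608)² · (0.1875 + 0.2244) / 0.0081
  = 13.0177 · 0.4119 / 0.0081
  = 661.97
Design effect: 1.6 × 661.97 = 1059.16.
Adjust for 75% response: 1059.16 / 0.75 = 1412.21.
Round up → n = 1413 per group.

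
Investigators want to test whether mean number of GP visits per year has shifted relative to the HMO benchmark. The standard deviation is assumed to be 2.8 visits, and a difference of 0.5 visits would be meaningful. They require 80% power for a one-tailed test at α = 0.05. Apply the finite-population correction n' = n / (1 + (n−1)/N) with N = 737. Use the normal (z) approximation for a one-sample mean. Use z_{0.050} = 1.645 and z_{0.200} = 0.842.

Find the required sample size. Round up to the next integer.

n = 154

n = (z_α + z_β)² · σ² / δ²
  = (1.645 + 0.842)² · 2.8² / 0.5²
  = 6.1852 · 7.84 / 0.25
  = 193.97
Finite-population correction (N = 737): 193.97 / (1 + (193.97 − 1)/737) = 153.72.
Round up → n = 154.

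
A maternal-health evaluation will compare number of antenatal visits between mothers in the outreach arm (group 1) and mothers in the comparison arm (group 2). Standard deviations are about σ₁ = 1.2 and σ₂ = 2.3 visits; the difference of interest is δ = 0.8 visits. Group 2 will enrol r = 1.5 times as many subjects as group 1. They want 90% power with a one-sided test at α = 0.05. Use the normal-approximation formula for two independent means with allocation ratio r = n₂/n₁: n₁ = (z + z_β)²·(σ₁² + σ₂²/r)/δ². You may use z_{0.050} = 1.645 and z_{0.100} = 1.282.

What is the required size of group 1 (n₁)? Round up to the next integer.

n₁ = (z_α + z_β)² · (σ₁² + σ₂²/r) / δ²
   = (1.645 + 1.282)² · (1.2² + 2.3²/1.5) / 0.8²
   = 8.5673 · (1.44 + 3.5267) / 0.64
   = 8.5673 · 4.9667 / 0.64
   = 66.49
Round up → n₁ = 67; n₂ = r·n₁ = 1.5 × 67 = 101.

n₁ = 67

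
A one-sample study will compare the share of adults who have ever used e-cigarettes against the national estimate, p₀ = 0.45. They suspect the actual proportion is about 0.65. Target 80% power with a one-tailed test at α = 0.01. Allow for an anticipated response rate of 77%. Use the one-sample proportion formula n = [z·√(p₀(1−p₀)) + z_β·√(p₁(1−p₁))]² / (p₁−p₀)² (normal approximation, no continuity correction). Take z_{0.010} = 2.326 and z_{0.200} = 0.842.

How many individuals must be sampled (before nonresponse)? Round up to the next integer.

n = [z_α·√(p₀q₀) + z_β·√(p₁q₁)]² / (p₁ − p₀)²
  = [2.326·√(0.45·0.55) + 0.842·√(0.65·0.35)]² / (0.20)²
  = [2.326·0.4975 + 0.842·0.4770]² / 0.0400
  = [1.5588]² / 0.0400
  = 60.74
Adjust for 77% response: 60.74 / 0.77 = 78.89.
Round up → n = 79.

n = 79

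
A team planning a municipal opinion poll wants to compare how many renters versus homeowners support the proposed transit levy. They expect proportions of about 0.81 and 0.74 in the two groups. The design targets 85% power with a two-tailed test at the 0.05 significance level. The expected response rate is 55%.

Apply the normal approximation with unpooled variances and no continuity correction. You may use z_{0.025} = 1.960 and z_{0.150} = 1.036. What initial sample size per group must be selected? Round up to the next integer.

n = 1154 per group

n = (z_{α/2} + z_β)² · [p₁(1−p₁) + p₂(1−p₂)] / (p₁ − p₂)²
  = (1.960 + 1.036)² · (0.81·0.19 + 0.74·0.26) / (0.07)²
  = (2.996)² · (0.1539 + 0.1924) / 0.0049
  = 8.9760 · 0.3463 / 0.0049
  = 634.37
Adjust for 55% response: 634.37 / 0.55 = 1153.39.
Round up → n = 1154 per group.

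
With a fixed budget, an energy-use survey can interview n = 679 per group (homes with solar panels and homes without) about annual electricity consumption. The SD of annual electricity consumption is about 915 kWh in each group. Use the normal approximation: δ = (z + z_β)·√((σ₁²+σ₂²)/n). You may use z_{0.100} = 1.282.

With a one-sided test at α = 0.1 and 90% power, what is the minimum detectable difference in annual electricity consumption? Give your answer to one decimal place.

Minimum detectable difference ≈ 127.3 kWh

δ = (z_α + z_β) · √((σ₁²+σ₂²)/n)
  = (1.282 + 1.282) · √(1674450/679)
  = 2.564 · √2466.1
  = 2.564 · 49.6594
  = 127.3266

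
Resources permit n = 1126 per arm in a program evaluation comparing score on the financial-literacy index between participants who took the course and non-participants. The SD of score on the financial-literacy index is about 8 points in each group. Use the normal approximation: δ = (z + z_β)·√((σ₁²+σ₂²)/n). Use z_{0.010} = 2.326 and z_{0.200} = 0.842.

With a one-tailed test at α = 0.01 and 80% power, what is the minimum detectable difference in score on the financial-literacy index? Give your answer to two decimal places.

δ = (z_α + z_β) · √((σ₁²+σ₂²)/n)
  = (2.326 + 0.842) · √(128/1126)
  = 3.168 · √0.11368
  = 3.168 · 0.3372
  = 1.0681

Minimum detectable difference ≈ 1.07 points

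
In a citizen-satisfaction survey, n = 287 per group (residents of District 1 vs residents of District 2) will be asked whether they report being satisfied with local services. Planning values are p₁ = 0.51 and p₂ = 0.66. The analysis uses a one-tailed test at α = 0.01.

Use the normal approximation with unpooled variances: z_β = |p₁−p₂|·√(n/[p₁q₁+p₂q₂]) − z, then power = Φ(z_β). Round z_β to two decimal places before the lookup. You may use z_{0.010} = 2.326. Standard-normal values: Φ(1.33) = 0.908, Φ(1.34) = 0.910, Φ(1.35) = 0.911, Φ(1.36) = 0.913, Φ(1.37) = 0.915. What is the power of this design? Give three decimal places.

z_β = |p₁−p₂|·√(n/[p₁q₁+p₂q₂]) − z_α
    = 0.15 · √(287/0.4743) − 2.326
    = 0.15 · 24.5988 − 2.326
    = 3.6898 − 2.326 = 1.3638 → 1.36
Power = Φ(1.36) = 0.913.

Power ≈ 0.913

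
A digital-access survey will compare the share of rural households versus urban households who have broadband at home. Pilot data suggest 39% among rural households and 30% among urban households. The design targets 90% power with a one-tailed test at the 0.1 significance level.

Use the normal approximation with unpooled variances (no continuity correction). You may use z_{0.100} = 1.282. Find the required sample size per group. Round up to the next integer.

n = (z_α + z_β)² · [p₁(1−p₁) + p₂(1−p₂)] / (p₁ − p₂)²
  = (1.282 + 1.282)² · (0.39·0.61 + 0.30·0.70) / (0.09)²
  = (2.564)² · (0.2379 + 0.2100) / 0.0081
  = 6.5741 · 0.4479 / 0.0081
  = 363.52
Round up → n = 364 per group.

n = 364 per group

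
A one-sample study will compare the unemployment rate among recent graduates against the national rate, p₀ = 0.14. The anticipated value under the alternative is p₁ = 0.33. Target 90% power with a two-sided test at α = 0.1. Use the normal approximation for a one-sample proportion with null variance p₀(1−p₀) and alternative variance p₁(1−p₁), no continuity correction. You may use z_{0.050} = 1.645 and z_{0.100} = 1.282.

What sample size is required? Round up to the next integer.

n = 39

n = [z_{α/2}·√(p₀q₀) + z_β·√(p₁q₁)]² / (p₁ − p₀)²
  = [1.645·√(0.14·0.86) + 1.282·√(0.33·0.67)]² / (0.19)²
  = [1.645·0.3470 + 1.282·0.4702]² / 0.0361
  = [1.1736]² / 0.0361
  = 38.15
Round up → n = 39.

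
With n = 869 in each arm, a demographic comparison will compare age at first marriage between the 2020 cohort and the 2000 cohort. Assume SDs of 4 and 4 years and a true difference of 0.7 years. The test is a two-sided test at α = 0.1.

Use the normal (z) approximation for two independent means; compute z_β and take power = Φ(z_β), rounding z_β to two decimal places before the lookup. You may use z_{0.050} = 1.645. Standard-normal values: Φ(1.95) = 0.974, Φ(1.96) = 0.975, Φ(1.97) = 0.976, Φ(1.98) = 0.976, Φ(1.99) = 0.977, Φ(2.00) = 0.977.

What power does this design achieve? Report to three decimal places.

z_β = δ·√(n/(σ₁²+σ₂²)) − z_{α/2}
    = 0.7 · √(869/32) − 1.645
    = 0.7 · 5.21117 − 1.645
    = 3.6478 − 1.645 = 2.0028 → 2.00
Power = Φ(2.00) = 0.977.

Power ≈ 0.977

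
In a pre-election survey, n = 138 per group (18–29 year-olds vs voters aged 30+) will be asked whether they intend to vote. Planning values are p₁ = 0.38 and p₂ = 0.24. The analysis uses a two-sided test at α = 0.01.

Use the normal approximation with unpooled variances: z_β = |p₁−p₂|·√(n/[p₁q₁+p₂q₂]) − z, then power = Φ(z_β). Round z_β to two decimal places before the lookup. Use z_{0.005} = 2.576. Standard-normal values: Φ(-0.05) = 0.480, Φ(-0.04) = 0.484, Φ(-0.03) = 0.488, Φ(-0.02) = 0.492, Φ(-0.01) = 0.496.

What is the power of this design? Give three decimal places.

z_β = |p₁−p₂|·√(n/[p₁q₁+p₂q₂]) − z_{α/2}
    = 0.14 · √(138/0.4180) − 2.576
    = 0.14 · 18.1699 − 2.576
    = 2.5438 − 2.576 = -0.0322 → -0.03
Power = Φ(-0.03) = 0.488.

Power ≈ 0.488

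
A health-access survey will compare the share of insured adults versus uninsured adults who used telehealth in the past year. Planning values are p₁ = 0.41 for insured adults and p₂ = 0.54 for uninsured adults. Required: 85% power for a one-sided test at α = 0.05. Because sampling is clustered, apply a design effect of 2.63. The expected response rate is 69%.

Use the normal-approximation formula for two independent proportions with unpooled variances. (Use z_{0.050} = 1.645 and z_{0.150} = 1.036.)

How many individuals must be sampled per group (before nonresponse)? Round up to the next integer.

n = (z_α + z_β)² · [p₁(1−p₁) + p₂(1−p₂)] / (p₁ − p₂)²
  = (1.645 + 1.036)² · (0.41·0.59 + 0.54·0.46) / (-0.13)²
  = (2.681)² · (0.2419 + 0.2484) / 0.0169
  = 7.1878 · 0.4903 / 0.0169
  = 208.53
Design effect: 2.63 × 208.53 = 548.43.
Adjust for 69% response: 548.43 / 0.69 = 794.83.
Round up → n = 795 per group.

n = 795 per group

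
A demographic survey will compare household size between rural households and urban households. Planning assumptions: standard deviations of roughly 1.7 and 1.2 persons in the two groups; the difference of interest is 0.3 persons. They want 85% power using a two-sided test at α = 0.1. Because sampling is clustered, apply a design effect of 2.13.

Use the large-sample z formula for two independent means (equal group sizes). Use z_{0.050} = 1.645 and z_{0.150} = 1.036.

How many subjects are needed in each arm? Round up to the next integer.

n = (z_{α/2} + z_β)² · (σ₁² + σ₂²) / δ²
  = (1.645 + 1.036)² · (1.7² + 1.2² = 4.33) / 0.3²
  = 7.1878 · 4.33 / 0.09
  = 345.81
Design effect: 2.13 × 345.81 = 736.58.
Round up → n = 737 per group.

n = 737 per group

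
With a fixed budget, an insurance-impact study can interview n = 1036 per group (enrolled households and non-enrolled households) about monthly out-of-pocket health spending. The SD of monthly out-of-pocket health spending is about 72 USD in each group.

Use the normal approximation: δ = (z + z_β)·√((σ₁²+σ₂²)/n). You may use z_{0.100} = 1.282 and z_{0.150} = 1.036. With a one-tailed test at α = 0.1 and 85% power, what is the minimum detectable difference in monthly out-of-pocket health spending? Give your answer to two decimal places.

δ = (z_α + z_β) · √((σ₁²+σ₂²)/n)
  = (1.282 + 1.036) · √(10368/1036)
  = 2.318 · √10.0077
  = 2.318 · 3.1635
  = 7.3330

Minimum detectable difference ≈ 7.33 USD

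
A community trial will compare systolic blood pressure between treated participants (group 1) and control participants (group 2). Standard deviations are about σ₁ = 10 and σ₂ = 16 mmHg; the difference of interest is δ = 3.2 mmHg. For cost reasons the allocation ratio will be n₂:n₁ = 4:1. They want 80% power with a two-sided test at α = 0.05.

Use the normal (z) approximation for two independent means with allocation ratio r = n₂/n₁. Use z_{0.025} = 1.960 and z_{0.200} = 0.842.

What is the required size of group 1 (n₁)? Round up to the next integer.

n₁ = (z_{α/2} + z_β)² · (σ₁² + σ₂²/r) / δ²
   = (1.960 + 0.842)² · (10² + 16²/4) / 3.2²
   = 7.8512 · (100 + 64) / 10.24
   = 7.8512 · 164 / 10.24
   = 125.74
Round up → n₁ = 126; n₂ = r·n₁ = 4 × 126 = 504.

n₁ = 126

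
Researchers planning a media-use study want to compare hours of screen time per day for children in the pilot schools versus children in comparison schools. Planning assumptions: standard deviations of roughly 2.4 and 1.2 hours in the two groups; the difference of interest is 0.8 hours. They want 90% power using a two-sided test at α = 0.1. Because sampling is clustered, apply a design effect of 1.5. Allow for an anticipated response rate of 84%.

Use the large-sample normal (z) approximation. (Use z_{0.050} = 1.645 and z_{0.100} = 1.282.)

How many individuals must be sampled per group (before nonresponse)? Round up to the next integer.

n = 173 per group

n = (z_{α/2} + z_β)² · (σ₁² + σ₂²) / δ²
  = (1.645 + 1.282)² · (2.4² + 1.2² = 7.2) / 0.8²
  = 8.5673 · 7.2 / 0.64
  = 96.38
Design effect: 1.5 × 96.38 = 144.57.
Adjust for 84% response: 144.57 / 0.84 = 172.11.
Round up → n = 173 per group.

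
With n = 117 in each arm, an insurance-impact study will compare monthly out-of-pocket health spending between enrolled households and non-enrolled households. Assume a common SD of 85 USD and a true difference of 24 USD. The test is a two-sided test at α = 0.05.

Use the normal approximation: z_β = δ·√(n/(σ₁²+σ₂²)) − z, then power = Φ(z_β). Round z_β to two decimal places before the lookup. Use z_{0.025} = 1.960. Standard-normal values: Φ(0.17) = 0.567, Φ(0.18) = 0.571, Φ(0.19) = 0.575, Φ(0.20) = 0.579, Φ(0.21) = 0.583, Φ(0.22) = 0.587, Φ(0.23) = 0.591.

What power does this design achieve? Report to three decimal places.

Power ≈ 0.579

z_β = δ·√(n/(σ₁²+σ₂²)) − z_{α/2}
    = 24 · √(117/14450) − 1.960
    = 24 · 0.08998 − 1.960
    = 2.1596 − 1.960 = 0.1996 → 0.20
Power = Φ(0.20) = 0.579.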